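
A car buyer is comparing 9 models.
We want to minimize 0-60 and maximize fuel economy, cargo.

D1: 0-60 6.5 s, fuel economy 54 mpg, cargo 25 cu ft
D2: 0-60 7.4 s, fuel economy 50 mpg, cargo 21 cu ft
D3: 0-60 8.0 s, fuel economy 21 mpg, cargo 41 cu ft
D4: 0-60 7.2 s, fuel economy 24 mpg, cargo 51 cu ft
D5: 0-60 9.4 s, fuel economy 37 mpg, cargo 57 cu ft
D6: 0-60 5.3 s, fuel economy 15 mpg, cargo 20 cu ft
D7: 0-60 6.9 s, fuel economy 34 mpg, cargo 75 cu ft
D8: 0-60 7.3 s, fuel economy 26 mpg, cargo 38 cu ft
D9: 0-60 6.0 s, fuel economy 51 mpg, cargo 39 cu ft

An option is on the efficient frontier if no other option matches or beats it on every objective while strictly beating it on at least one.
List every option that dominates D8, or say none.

D7: 0-60 6.9≤7.3, fuel economy 34≥26, cargo 75≥38 — dominates D8.
D9: 0-60 6.0≤7.3, fuel economy 51≥26, cargo 39≥38 — dominates D8.
Others (D1, D2, D3, D4, D5, D6) are each worse than D8 on at least one objective.

D7, D9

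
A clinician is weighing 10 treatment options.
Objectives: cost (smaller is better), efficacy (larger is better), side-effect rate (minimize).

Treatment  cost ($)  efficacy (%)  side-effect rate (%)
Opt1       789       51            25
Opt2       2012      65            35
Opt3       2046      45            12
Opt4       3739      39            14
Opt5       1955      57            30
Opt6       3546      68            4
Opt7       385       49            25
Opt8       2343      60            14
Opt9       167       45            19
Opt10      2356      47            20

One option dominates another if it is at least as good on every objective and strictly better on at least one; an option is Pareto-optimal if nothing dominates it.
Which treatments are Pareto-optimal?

Opt1, Opt2, Opt3, Opt5, Opt6, Opt7, Opt8, Opt9

Opt1: not dominated.
Opt2: not dominated.
Opt3: not dominated.
Opt4: dominated by Opt3 (cost 2046≤3739, efficacy 45≥39, side-effect rate 12≤14).
Opt5: not dominated.
Opt6: not dominated (best efficacy).
Opt7: not dominated.
Opt8: not dominated.
Opt9: not dominated (best cost).
Opt10: dominated by Opt8 (cost 2343≤2356, efficacy 60≥47, side-effect rate 14≤20).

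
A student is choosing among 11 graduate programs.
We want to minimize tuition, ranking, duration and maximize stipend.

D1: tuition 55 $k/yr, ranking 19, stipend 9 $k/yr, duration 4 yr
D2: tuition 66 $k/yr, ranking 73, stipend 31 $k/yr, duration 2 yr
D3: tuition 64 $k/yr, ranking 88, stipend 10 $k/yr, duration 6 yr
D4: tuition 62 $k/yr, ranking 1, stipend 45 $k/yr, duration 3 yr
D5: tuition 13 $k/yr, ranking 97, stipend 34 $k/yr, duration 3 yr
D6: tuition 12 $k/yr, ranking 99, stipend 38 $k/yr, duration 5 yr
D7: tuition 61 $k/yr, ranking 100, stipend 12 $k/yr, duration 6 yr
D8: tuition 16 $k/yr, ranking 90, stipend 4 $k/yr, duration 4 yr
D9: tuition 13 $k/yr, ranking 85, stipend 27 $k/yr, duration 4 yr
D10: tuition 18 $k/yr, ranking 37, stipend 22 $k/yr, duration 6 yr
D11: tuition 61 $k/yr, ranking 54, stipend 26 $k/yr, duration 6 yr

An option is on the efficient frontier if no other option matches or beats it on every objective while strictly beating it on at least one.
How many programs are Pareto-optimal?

D1: not dominated.
D2: not dominated (best duration).
D3: dominated by D4 (tuition 62≤64, ranking 1≤88, stipend 45≥10, duration 3≤6).
D4: not dominated (best ranking).
D5: not dominated.
D6: not dominated (best tuition).
D7: dominated by D5 (tuition 13≤61, ranking 97≤100, stipend 34≥12, duration 3≤6).
D8: dominated by D9 (tuition 13≤16, ranking 85≤90, stipend 27≥4, duration 4≤4).
D9: not dominated.
D10: not dominated.
D11: not dominated.
Pareto-optimal: D1, D2, D4, D5, D6, D9, D10, D11 → 8.

8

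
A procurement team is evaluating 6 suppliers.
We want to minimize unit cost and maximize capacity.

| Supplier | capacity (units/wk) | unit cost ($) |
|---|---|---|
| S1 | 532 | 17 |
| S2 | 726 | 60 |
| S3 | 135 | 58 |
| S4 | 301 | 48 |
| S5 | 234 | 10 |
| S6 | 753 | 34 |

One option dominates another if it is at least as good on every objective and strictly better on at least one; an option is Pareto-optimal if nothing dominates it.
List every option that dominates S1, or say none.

S2: worse on unit cost (60 vs 17).
S3: worse on capacity (135 vs 532).
S4: worse on capacity (301 vs 532).
S5: worse on capacity (234 vs 532).
S6: worse on unit cost (34 vs 17).
No option dominates S1.

none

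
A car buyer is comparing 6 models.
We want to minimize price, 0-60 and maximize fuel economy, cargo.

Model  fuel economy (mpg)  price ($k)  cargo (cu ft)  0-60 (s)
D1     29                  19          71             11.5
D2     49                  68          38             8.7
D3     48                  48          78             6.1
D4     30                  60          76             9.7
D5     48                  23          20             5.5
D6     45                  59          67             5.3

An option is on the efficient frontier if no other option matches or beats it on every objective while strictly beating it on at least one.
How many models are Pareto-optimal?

5

D1: not dominated (best price).
D2: not dominated (best fuel economy).
D3: not dominated (best cargo).
D4: dominated by D3 (fuel economy 48≥30, price 48≤60, cargo 78≥76, 0-60 6.1≤9.7).
D5: not dominated.
D6: not dominated (best 0-60).
Pareto-optimal: D1, D2, D3, D5, D6 → 5.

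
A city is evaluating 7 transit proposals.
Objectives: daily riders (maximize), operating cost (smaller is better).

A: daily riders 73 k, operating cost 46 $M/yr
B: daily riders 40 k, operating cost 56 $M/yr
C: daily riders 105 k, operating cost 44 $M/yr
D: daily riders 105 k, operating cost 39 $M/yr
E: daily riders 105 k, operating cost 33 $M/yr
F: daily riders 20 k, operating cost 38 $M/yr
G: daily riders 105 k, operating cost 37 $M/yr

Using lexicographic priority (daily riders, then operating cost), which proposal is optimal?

First maximize daily riders: best is 105, kept {C, D, E, G}.
Then minimize operating cost: best is 33, kept {E}.

E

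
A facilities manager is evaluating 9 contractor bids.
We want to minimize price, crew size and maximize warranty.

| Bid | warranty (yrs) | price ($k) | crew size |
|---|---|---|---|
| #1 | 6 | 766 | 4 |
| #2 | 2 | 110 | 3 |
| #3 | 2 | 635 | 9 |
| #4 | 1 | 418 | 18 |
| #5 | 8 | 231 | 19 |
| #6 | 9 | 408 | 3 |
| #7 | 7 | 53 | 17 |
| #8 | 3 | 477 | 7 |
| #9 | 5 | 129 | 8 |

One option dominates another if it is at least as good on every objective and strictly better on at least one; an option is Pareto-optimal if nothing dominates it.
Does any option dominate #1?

#6 vs #1: warranty 9≥6, price 408≤766, crew size 3≤4 — #6 is at least as good on every objective and strictly better on at least one, so #6 dominates #1.

Yes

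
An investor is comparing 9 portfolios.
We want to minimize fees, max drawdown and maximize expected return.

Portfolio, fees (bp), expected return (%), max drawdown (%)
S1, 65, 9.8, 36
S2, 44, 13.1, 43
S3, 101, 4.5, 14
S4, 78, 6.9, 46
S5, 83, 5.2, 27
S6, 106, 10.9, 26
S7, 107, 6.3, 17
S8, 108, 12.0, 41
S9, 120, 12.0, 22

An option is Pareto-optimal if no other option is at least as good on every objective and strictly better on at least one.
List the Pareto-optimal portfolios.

S1: not dominated.
S2: not dominated (best fees).
S3: not dominated (best max drawdown).
S4: dominated by S1 (fees 65≤78, expected return 9.8≥6.9, max drawdown 36≤46).
S5: not dominated.
S6: not dominated.
S7: not dominated.
S8: not dominated.
S9: not dominated.

S1, S2, S3, S5, S6, S7, S8, S9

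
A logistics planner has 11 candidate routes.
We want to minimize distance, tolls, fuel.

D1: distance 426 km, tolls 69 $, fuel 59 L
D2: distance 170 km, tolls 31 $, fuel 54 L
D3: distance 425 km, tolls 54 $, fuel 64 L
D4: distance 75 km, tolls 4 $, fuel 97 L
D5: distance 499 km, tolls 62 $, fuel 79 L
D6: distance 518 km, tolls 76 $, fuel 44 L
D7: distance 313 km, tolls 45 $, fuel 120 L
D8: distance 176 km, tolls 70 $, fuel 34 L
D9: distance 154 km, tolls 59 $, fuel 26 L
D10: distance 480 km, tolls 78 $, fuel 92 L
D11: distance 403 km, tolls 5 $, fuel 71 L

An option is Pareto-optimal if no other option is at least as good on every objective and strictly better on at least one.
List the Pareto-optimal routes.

D2, D4, D9, D11

D1: dominated by D2 (distance 170≤426, tolls 31≤69, fuel 54≤59).
D2: not dominated.
D3: dominated by D2 (distance 170≤425, tolls 31≤54, fuel 54≤64).
D4: not dominated (best distance).
D5: dominated by D2 (distance 170≤499, tolls 31≤62, fuel 54≤79).
D6: dominated by D8 (distance 176≤518, tolls 70≤76, fuel 34≤44).
D7: dominated by D2 (distance 170≤313, tolls 31≤45, fuel 54≤120).
D8: dominated by D9 (distance 154≤176, tolls 59≤70, fuel 26≤34).
D9: not dominated (best fuel).
D10: dominated by D1 (distance 426≤480, tolls 69≤78, fuel 59≤92).
D11: not dominated.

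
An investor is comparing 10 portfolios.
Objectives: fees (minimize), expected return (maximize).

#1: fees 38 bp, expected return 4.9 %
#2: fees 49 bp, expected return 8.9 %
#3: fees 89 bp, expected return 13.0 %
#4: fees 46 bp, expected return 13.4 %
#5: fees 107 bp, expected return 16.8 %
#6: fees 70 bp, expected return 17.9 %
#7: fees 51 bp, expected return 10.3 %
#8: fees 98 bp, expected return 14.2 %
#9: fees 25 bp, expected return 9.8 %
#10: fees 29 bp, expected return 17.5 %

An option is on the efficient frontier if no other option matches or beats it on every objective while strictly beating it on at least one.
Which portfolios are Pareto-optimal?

#1: dominated by #9 (fees 25≤38, expected return 9.8≥4.9).
#2: dominated by #4 (fees 46≤49, expected return 13.4≥8.9).
#3: dominated by #4 (fees 46≤89, expected return 13.4≥13.0).
#4: dominated by #10 (fees 29≤46, expected return 17.5≥13.4).
#5: dominated by #6 (fees 70≤107, expected return 17.9≥16.8).
#6: not dominated (best expected return).
#7: dominated by #4 (fees 46≤51, expected return 13.4≥10.3).
#8: dominated by #6 (fees 70≤98, expected return 17.9≥14.2).
#9: not dominated (best fees).
#10: not dominated.

#6, #9, #10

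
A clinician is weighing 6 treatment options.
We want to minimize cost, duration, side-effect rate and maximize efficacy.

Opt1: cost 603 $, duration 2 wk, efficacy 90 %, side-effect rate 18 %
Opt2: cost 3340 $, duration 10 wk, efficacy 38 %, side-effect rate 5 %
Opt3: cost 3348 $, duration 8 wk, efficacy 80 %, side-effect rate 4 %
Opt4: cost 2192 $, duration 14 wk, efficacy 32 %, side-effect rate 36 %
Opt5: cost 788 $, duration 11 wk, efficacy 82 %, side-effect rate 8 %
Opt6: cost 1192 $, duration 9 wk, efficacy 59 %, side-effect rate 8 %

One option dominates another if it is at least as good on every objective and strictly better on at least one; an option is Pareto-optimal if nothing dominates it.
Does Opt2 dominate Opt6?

Opt2 vs Opt6: Opt2 is worse on cost (3340 vs 1192), so it does not dominate Opt6.

No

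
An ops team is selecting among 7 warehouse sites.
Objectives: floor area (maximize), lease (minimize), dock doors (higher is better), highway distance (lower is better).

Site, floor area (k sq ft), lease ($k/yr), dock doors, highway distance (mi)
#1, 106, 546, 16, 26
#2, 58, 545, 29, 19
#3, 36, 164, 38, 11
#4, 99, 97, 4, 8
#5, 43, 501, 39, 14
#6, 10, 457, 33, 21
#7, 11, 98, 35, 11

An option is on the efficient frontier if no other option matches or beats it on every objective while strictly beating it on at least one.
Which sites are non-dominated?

#1, #2, #3, #4, #5, #7

#1: not dominated (best floor area).
#2: not dominated.
#3: not dominated.
#4: not dominated (best lease).
#5: not dominated (best dock doors).
#6: dominated by #3 (floor area 36≥10, lease 164≤457, dock doors 38≥33, highway distance 11≤21).
#7: not dominated.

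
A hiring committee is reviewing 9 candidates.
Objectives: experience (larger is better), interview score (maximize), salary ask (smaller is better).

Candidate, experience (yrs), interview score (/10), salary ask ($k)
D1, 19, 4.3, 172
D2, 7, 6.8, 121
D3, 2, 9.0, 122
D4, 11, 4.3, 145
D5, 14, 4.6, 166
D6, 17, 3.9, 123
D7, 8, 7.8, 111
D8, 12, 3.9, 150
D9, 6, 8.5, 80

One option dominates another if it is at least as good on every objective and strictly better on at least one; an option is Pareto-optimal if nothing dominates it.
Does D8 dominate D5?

No

D8 vs D5: D8 is worse on experience (12 vs 14), so it does not dominate D5.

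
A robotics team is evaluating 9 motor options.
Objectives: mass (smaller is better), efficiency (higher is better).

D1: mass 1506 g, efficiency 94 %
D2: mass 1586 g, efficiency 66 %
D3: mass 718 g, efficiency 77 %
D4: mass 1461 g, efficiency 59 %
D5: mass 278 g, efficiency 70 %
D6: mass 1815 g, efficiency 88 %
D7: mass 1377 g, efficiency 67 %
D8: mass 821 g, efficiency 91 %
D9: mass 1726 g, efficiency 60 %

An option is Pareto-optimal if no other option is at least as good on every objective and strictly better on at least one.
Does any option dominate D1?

D2: worse on mass (1586 vs 1506).
D3: worse on efficiency (77 vs 94).
D4: worse on efficiency (59 vs 94).
D5: worse on efficiency (70 vs 94).
D6: worse on mass (1815 vs 1506).
D7: worse on efficiency (67 vs 94).
D8: worse on efficiency (91 vs 94).
D9: worse on mass (1726 vs 1506).
No option is at least as good as D1 on every objective and strictly better on one.

No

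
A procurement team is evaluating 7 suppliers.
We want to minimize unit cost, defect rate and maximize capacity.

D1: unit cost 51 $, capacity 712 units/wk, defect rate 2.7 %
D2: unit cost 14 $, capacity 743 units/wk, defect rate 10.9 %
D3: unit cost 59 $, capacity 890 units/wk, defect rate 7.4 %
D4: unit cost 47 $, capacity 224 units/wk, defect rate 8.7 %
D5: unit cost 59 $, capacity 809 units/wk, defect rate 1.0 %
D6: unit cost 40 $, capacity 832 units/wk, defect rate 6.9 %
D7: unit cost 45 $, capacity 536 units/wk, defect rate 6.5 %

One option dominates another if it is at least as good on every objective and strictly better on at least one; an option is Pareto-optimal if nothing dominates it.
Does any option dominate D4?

Yes

D6 vs D4: unit cost 40≤47, capacity 832≥224, defect rate 6.9≤8.7 — D6 is at least as good on every objective and strictly better on at least one, so D6 dominates D4.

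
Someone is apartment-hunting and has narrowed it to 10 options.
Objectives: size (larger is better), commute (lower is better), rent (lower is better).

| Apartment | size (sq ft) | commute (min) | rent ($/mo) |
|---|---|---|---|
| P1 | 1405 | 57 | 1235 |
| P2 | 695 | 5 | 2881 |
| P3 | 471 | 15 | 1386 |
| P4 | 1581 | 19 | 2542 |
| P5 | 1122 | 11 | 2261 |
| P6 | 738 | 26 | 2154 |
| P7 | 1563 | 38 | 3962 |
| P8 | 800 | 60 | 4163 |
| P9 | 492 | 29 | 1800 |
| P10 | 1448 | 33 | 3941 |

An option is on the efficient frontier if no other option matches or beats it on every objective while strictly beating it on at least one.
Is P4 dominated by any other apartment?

P1: worse on size (1405 vs 1581).
P2: worse on size (695 vs 1581).
P3: worse on size (471 vs 1581).
P5: worse on size (1122 vs 1581).
P6: worse on size (738 vs 1581).
P7: worse on size (1563 vs 1581).
P8: worse on size (800 vs 1581).
P9: worse on size (492 vs 1581).
P10: worse on size (1448 vs 1581).
No option is at least as good as P4 on every objective and strictly better on one.

No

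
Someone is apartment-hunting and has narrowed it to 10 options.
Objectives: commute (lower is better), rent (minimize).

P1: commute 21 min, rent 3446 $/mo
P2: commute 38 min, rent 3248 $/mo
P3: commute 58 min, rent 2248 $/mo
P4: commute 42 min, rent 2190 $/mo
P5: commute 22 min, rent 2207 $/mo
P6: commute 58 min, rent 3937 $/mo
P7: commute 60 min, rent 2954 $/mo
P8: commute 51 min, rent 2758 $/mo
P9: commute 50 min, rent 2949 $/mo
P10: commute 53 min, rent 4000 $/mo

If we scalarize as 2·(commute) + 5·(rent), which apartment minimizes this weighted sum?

P1: 2·21 + 5·3446 = 17272
P2: 2·38 + 5·3248 = 16316
P3: 2·58 + 5·2248 = 11356
P4: 2·42 + 5·2190 = 11034
P5: 2·22 + 5·2207 = 11079
P6: 2·58 + 5·3937 = 19801
P7: 2·60 + 5·2954 = 14890
P8: 2·51 + 5·2758 = 13892
P9: 2·50 + 5·2949 = 14845
P10: 2·53 + 5·4000 = 20106
Lowest: P4 at 11034.

P4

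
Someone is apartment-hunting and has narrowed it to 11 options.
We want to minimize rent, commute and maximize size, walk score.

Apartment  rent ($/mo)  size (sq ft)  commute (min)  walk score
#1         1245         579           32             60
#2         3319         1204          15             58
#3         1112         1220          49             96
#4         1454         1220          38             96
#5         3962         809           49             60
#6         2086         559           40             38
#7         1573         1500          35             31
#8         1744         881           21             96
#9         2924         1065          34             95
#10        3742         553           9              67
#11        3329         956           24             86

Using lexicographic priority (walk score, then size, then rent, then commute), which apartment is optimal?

#3

First maximize walk score: best is 96, kept {#3, #4, #8}.
Then maximize size: best is 1220, kept {#3, #4}.
Then minimize rent: best is 1112, kept {#3}.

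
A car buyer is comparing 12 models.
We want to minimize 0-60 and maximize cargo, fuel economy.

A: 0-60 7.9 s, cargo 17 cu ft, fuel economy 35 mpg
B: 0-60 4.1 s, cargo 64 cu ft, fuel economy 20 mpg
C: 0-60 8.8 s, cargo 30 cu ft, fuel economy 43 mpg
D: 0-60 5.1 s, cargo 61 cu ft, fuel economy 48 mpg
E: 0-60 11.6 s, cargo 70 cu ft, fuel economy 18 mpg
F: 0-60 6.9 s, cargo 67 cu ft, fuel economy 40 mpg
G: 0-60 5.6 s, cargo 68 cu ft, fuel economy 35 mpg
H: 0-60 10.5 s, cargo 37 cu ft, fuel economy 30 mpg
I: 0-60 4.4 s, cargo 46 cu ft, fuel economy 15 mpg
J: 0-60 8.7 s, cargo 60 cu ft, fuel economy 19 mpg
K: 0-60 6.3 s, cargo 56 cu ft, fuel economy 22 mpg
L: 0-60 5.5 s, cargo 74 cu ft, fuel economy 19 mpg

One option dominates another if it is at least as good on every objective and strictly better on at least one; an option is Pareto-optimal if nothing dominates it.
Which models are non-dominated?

A: dominated by D (0-60 5.1≤7.9, cargo 61≥17, fuel economy 48≥35).
B: not dominated (best 0-60).
C: dominated by D (0-60 5.1≤8.8, cargo 61≥30, fuel economy 48≥43).
D: not dominated (best fuel economy).
E: dominated by L (0-60 5.5≤11.6, cargo 74≥70, fuel economy 19≥18).
F: not dominated.
G: not dominated.
H: dominated by D (0-60 5.1≤10.5, cargo 61≥37, fuel economy 48≥30).
I: dominated by B (0-60 4.1≤4.4, cargo 64≥46, fuel economy 20≥15).
J: dominated by B (0-60 4.1≤8.7, cargo 64≥60, fuel economy 20≥19).
K: dominated by D (0-60 5.1≤6.3, cargo 61≥56, fuel economy 48≥22).
L: not dominated (best cargo).

B, D, F, G, L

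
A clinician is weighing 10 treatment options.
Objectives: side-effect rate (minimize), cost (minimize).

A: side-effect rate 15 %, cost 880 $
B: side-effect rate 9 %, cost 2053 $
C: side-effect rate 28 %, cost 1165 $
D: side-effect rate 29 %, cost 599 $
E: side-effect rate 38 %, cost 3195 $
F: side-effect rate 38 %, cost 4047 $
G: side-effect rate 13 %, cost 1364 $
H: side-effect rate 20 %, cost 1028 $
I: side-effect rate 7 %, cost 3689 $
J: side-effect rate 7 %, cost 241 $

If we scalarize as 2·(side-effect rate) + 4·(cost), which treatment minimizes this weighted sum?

A: 2·15 + 4·880 = 3550
B: 2·9 + 4·2053 = 8230
C: 2·28 + 4·1165 = 4716
D: 2·29 + 4·599 = 2454
E: 2·38 + 4·3195 = 12856
F: 2·38 + 4·4047 = 16264
G: 2·13 + 4·1364 = 5482
H: 2·20 + 4·1028 = 4152
I: 2·7 + 4·3689 = 14770
J: 2·7 + 4·241 = 978
Lowest: J at 978.

J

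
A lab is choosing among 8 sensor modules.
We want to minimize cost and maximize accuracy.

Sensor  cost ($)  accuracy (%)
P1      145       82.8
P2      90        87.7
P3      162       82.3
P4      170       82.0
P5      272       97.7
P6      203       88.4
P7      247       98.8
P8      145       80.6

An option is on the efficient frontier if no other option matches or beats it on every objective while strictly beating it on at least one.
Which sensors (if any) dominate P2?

none

P1: worse on cost (145 vs 90).
P3: worse on cost (162 vs 90).
P4: worse on cost (170 vs 90).
P5: worse on cost (272 vs 90).
P6: worse on cost (203 vs 90).
P7: worse on cost (247 vs 90).
P8: worse on cost (145 vs 90).
No option dominates P2.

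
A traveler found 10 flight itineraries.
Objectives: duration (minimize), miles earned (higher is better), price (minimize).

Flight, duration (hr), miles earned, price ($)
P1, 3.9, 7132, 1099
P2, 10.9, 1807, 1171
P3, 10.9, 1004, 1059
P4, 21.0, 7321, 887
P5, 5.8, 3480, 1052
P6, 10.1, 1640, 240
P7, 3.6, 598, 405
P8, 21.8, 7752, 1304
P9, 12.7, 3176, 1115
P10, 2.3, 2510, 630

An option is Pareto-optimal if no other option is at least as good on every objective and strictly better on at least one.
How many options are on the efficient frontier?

7

P1: not dominated.
P2: dominated by P1 (duration 3.9≤10.9, miles earned 7132≥1807, price 1099≤1171).
P3: dominated by P5 (duration 5.8≤10.9, miles earned 3480≥1004, price 1052≤1059).
P4: not dominated.
P5: not dominated.
P6: not dominated (best price).
P7: not dominated.
P8: not dominated (best miles earned).
P9: dominated by P1 (duration 3.9≤12.7, miles earned 7132≥3176, price 1099≤1115).
P10: not dominated (best duration).
Pareto-optimal: P1, P4, P5, P6, P7, P8, P10 → 7.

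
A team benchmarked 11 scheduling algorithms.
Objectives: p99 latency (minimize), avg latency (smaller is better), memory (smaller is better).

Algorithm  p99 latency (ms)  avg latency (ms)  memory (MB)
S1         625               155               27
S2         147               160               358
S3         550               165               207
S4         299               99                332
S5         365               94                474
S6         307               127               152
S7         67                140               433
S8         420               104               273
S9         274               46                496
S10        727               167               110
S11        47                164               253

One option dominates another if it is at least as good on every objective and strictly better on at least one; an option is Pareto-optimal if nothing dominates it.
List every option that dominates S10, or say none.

S1

S1: p99 latency 625≤727, avg latency 155≤167, memory 27≤110 — dominates S10.
Others (S2, S3, S4, S5, S6, S7, S8, S9, S11) are each worse than S10 on at least one objective.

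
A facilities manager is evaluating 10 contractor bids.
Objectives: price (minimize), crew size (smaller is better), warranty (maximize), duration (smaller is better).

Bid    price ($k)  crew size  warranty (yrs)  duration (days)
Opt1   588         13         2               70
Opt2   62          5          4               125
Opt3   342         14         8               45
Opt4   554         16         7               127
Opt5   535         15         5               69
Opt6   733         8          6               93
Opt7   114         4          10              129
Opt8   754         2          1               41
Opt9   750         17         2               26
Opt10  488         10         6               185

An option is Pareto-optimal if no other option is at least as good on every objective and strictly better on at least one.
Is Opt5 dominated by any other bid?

Yes

Opt3 vs Opt5: price 342≤535, crew size 14≤15, warranty 8≥5, duration 45≤69 — Opt3 is at least as good on every objective and strictly better on at least one, so Opt3 dominates Opt5.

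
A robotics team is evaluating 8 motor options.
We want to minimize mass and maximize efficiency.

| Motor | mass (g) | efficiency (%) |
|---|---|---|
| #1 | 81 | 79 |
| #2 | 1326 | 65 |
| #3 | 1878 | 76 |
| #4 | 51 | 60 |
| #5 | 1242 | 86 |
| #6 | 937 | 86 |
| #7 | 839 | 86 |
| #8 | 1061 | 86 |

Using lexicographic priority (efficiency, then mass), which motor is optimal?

First maximize efficiency: best is 86, kept {#5, #6, #7, #8}.
Then minimize mass: best is 839, kept {#7}.

#7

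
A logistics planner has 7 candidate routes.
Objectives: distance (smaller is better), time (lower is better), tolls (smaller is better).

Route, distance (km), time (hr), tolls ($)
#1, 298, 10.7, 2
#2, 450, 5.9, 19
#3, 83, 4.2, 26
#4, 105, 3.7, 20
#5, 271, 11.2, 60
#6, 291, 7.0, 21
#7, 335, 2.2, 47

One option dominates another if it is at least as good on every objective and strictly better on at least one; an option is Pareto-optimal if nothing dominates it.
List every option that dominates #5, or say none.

#3: distance 83≤271, time 4.2≤11.2, tolls 26≤60 — dominates #5.
#4: distance 105≤271, time 3.7≤11.2, tolls 20≤60 — dominates #5.
Others (#1, #2, #6, #7) are each worse than #5 on at least one objective.

#3, #4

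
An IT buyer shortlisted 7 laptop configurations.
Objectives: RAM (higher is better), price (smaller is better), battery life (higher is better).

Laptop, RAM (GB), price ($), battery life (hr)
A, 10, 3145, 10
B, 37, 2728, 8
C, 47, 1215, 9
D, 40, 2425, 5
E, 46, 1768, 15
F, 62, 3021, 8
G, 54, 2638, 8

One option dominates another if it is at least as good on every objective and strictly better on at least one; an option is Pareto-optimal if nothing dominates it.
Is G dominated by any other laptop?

No

A: worse on RAM (10 vs 54).
B: worse on RAM (37 vs 54).
C: worse on RAM (47 vs 54).
D: worse on RAM (40 vs 54).
E: worse on RAM (46 vs 54).
F: worse on price (3021 vs 2638).
No option is at least as good as G on every objective and strictly better on one.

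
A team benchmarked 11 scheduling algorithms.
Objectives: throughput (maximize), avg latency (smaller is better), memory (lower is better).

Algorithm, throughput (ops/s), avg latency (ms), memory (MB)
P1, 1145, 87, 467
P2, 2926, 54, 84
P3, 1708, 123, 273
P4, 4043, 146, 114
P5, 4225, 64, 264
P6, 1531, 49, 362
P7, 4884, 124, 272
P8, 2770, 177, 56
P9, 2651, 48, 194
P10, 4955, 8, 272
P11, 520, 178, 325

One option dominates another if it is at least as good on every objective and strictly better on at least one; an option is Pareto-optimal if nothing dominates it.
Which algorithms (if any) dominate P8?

none

P1: worse on throughput (1145 vs 2770).
P2: worse on memory (84 vs 56).
P3: worse on throughput (1708 vs 2770).
P4: worse on memory (114 vs 56).
P5: worse on memory (264 vs 56).
P6: worse on throughput (1531 vs 2770).
P7: worse on memory (272 vs 56).
P9: worse on throughput (2651 vs 2770).
P10: worse on memory (272 vs 56).
P11: worse on throughput (520 vs 2770).
No option dominates P8.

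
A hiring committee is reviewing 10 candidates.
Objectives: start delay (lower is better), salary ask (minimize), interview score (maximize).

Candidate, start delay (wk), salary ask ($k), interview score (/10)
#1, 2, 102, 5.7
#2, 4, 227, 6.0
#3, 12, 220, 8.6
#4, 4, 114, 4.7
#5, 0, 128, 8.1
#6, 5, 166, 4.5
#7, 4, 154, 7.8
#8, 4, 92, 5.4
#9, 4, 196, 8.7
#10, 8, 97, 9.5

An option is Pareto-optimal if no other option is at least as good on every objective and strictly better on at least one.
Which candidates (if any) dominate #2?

#5: start delay 0≤4, salary ask 128≤227, interview score 8.1≥6.0 — dominates #2.
#7: start delay 4≤4, salary ask 154≤227, interview score 7.8≥6.0 — dominates #2.
#9: start delay 4≤4, salary ask 196≤227, interview score 8.7≥6.0 — dominates #2.
Others (#1, #3, #4, #6, #8, #10) are each worse than #2 on at least one objective.

#5, #7, #9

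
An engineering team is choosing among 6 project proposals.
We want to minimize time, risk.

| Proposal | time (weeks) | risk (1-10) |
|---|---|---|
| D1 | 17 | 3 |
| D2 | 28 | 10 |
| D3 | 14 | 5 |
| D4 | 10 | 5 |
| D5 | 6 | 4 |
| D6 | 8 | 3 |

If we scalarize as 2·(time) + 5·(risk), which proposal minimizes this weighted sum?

D6

D1: 2·17 + 5·3 = 49
D2: 2·28 + 5·10 = 106
D3: 2·14 + 5·5 = 53
D4: 2·10 + 5·5 = 45
D5: 2·6 + 5·4 = 32
D6: 2·8 + 5·3 = 31
Lowest: D6 at 31.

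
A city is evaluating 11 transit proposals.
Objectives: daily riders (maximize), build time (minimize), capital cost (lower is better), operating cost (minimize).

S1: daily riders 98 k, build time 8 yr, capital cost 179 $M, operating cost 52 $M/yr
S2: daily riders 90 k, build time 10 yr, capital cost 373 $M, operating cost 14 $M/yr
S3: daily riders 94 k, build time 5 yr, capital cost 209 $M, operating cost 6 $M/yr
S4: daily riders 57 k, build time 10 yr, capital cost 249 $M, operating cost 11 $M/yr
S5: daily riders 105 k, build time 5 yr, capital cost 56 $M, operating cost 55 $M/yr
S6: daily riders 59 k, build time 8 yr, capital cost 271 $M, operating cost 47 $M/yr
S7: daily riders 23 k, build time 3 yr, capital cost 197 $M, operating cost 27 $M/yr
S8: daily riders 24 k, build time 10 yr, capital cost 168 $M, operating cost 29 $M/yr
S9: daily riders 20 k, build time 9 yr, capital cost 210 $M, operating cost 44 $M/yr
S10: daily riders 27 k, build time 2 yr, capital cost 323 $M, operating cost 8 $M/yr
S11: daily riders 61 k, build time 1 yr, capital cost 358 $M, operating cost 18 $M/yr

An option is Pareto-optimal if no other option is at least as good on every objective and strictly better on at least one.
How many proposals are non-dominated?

S1: not dominated.
S2: dominated by S3 (daily riders 94≥90, build time 5≤10, capital cost 209≤373, operating cost 6≤14).
S3: not dominated (best operating cost).
S4: dominated by S3 (daily riders 94≥57, build time 5≤10, capital cost 209≤249, operating cost 6≤11).
S5: not dominated (best daily riders).
S6: dominated by S3 (daily riders 94≥59, build time 5≤8, capital cost 209≤271, operating cost 6≤47).
S7: not dominated.
S8: not dominated.
S9: dominated by S3 (daily riders 94≥20, build time 5≤9, capital cost 209≤210, operating cost 6≤44).
S10: not dominated.
S11: not dominated (best build time).
Pareto-optimal: S1, S3, S5, S7, S8, S10, S11 → 7.

7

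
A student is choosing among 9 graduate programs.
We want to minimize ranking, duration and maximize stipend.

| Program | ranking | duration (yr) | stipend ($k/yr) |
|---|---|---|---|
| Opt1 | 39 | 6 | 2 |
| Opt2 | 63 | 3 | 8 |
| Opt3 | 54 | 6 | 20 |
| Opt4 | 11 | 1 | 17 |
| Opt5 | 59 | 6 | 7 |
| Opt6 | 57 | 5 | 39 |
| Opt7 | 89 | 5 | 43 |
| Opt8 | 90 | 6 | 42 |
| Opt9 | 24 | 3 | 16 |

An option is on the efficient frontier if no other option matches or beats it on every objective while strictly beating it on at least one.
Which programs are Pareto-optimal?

Opt3, Opt4, Opt6, Opt7

Opt1: dominated by Opt4 (ranking 11≤39, duration 1≤6, stipend 17≥2).
Opt2: dominated by Opt4 (ranking 11≤63, duration 1≤3, stipend 17≥8).
Opt3: not dominated.
Opt4: not dominated (best ranking).
Opt5: dominated by Opt3 (ranking 54≤59, duration 6≤6, stipend 20≥7).
Opt6: not dominated.
Opt7: not dominated (best stipend).
Opt8: dominated by Opt7 (ranking 89≤90, duration 5≤6, stipend 43≥42).
Opt9: dominated by Opt4 (ranking 11≤24, duration 1≤3, stipend 17≥16).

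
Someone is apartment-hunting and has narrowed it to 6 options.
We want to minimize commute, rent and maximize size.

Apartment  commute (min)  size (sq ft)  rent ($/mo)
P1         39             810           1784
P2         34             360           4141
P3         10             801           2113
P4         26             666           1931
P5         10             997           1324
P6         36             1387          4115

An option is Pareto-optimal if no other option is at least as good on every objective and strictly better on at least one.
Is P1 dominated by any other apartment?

P5 vs P1: commute 10≤39, size 997≥810, rent 1324≤1784 — P5 is at least as good on every objective and strictly better on at least one, so P5 dominates P1.

Yes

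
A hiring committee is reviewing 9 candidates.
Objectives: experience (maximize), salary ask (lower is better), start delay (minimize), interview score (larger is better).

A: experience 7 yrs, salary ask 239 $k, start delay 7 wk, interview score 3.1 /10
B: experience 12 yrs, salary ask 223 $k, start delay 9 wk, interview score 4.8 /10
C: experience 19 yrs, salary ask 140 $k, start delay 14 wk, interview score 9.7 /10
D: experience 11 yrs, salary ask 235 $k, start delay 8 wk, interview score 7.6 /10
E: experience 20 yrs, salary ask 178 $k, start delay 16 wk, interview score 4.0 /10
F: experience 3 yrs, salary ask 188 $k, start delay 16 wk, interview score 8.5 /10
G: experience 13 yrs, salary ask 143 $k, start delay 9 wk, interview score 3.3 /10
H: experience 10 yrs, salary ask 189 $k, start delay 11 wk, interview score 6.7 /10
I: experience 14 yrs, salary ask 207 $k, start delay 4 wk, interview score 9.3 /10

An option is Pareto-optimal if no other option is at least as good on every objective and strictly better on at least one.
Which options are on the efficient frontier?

A: dominated by I (experience 14≥7, salary ask 207≤239, start delay 4≤7, interview score 9.3≥3.1).
B: dominated by I (experience 14≥12, salary ask 207≤223, start delay 4≤9, interview score 9.3≥4.8).
C: not dominated (best salary ask).
D: dominated by I (experience 14≥11, salary ask 207≤235, start delay 4≤8, interview score 9.3≥7.6).
E: not dominated (best experience).
F: dominated by C (experience 19≥3, salary ask 140≤188, start delay 14≤16, interview score 9.7≥8.5).
G: not dominated.
H: not dominated.
I: not dominated (best start delay).

C, E, G, H, I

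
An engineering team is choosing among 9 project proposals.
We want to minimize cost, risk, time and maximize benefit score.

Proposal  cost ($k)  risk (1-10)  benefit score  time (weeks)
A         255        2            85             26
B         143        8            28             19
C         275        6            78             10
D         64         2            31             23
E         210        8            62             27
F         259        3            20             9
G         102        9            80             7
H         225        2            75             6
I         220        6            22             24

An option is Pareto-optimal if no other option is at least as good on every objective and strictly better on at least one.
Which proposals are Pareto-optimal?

A: not dominated (best benefit score).
B: not dominated.
C: not dominated.
D: not dominated (best cost).
E: not dominated.
F: dominated by H (cost 225≤259, risk 2≤3, benefit score 75≥20, time 6≤9).
G: not dominated.
H: not dominated (best time).
I: dominated by D (cost 64≤220, risk 2≤6, benefit score 31≥22, time 23≤24).

A, B, C, D, E, G, H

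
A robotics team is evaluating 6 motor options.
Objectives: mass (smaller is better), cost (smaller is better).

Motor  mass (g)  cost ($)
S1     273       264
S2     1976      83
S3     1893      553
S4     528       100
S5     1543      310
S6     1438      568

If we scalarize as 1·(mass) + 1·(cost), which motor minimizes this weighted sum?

S1

S1: 1·273 + 1·264 = 537
S2: 1·1976 + 1·83 = 2059
S3: 1·1893 + 1·553 = 2446
S4: 1·528 + 1·100 = 628
S5: 1·1543 + 1·310 = 1853
S6: 1·1438 + 1·568 = 2006
Lowest: S1 at 537.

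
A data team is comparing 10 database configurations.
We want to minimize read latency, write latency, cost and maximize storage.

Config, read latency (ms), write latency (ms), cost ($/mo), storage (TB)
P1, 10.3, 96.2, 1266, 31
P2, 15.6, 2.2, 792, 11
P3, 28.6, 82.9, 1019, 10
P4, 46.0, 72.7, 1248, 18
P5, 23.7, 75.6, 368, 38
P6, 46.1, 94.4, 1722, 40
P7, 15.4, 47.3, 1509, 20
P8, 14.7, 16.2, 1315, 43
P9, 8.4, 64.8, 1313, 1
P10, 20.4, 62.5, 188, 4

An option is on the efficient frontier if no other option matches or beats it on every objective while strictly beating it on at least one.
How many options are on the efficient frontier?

7

P1: not dominated.
P2: not dominated (best write latency).
P3: dominated by P2 (read latency 15.6≤28.6, write latency 2.2≤82.9, cost 792≤1019, storage 11≥10).
P4: not dominated.
P5: not dominated.
P6: dominated by P8 (read latency 14.7≤46.1, write latency 16.2≤94.4, cost 1315≤1722, storage 43≥40).
P7: dominated by P8 (read latency 14.7≤15.4, write latency 16.2≤47.3, cost 1315≤1509, storage 43≥20).
P8: not dominated (best storage).
P9: not dominated (best read latency).
P10: not dominated (best cost).
Pareto-optimal: P1, P2, P4, P5, P8, P9, P10 → 7.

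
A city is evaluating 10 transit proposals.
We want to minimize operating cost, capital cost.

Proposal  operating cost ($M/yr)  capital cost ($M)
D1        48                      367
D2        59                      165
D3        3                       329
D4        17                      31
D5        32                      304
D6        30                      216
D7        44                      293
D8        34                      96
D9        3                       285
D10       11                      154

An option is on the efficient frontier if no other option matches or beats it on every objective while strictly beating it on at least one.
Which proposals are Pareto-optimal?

D1: dominated by D3 (operating cost 3≤48, capital cost 329≤367).
D2: dominated by D4 (operating cost 17≤59, capital cost 31≤165).
D3: dominated by D9 (operating cost 3≤3, capital cost 285≤329).
D4: not dominated (best capital cost).
D5: dominated by D4 (operating cost 17≤32, capital cost 31≤304).
D6: dominated by D4 (operating cost 17≤30, capital cost 31≤216).
D7: dominated by D4 (operating cost 17≤44, capital cost 31≤293).
D8: dominated by D4 (operating cost 17≤34, capital cost 31≤96).
D9: not dominated.
D10: not dominated.

D4, D9, D10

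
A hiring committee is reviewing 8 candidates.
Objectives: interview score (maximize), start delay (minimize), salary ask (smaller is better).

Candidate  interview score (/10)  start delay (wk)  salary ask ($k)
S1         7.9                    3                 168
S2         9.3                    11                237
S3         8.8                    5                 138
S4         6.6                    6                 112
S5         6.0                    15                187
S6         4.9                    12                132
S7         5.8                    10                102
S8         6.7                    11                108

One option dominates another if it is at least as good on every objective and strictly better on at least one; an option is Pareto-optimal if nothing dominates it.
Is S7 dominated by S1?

No

S1 vs S7: S1 is worse on salary ask (168 vs 102), so it does not dominate S7.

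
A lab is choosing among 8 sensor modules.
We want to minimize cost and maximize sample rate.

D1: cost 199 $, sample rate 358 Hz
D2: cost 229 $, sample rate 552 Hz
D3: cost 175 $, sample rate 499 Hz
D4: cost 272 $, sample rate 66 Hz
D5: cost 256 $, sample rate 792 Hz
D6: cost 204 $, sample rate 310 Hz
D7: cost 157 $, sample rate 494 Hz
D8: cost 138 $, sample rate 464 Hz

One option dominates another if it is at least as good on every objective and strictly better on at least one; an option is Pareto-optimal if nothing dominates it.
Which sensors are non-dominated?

D1: dominated by D3 (cost 175≤199, sample rate 499≥358).
D2: not dominated.
D3: not dominated.
D4: dominated by D1 (cost 199≤272, sample rate 358≥66).
D5: not dominated (best sample rate).
D6: dominated by D1 (cost 199≤204, sample rate 358≥310).
D7: not dominated.
D8: not dominated (best cost).

D2, D3, D5, D7, D8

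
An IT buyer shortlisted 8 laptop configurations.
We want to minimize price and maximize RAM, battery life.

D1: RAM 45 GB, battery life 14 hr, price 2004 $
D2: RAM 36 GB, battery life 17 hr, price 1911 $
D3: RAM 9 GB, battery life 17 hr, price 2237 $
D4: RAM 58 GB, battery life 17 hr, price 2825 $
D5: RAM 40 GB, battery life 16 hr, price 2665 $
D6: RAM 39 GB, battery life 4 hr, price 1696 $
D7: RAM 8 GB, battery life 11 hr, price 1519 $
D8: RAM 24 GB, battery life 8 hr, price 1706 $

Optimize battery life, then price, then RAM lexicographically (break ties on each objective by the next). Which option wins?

D2

First maximize battery life: best is 17, kept {D2, D3, D4}.
Then minimize price: best is 1911, kept {D2}.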